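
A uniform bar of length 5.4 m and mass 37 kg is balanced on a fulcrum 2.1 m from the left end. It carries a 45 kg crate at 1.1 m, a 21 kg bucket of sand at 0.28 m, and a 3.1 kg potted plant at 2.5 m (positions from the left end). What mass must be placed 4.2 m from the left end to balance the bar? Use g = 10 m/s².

m ≈ 28.5 kg

Take moments about the fulcrum (at 2.1 m from the left end).
Beam weight: 37 × 10 = 370 N down at 2.7 m → arm 0.6 m, τ = 370 × 0.6 = 222 N·m clockwise.
Crate: 45 × 10 = 450 N down at 1.1 m → arm 1 m, τ = 450 × 1 = 450 N·m counterclockwise.
Bucket of sand: 21 × 10 = 210 N down at 0.28 m → arm 1.82 m, τ = 210 × 1.82 = 382.2 N·m counterclockwise.
Potted plant: 3.1 × 10 = 31 N down at 2.5 m → arm 0.4 m, τ = 31 × 0.4 = 12.4 N·m clockwise.
Net moment of known loads = 597.8 N·m counterclockwise.
An unknown mass m at 4.2 m has arm 2.1 m; its moment is m·g·2.1 clockwise.
For rotational equilibrium, m × 10 × 2.1 = 597.8, so m = 597.8 / (10 × 2.1) = 28.5 kg.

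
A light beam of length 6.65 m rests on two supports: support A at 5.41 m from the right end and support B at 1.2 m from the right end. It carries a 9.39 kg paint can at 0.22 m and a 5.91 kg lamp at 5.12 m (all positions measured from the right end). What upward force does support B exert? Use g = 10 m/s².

About support A:
Paint can: 9.39 × 10 = 93.9 N down at 0.22 m → arm 5.19 m, τ = 93.9 × 5.19 = 487.3 N·m clockwise.
Lamp: 5.91 × 10 = 59.1 N down at 5.12 m → arm 0.29 m, τ = 59.1 × 0.29 = 17.14 N·m clockwise.
Net load moment about support A = 504.4 N·m clockwise.
Reaction R at support B is upward at 1.2 m, arm 4.21 m → moment R × 4.21 counterclockwise.
Balancing moments: R × 4.21 = 504.4, giving R = 120 N.

R_B ≈ 120 N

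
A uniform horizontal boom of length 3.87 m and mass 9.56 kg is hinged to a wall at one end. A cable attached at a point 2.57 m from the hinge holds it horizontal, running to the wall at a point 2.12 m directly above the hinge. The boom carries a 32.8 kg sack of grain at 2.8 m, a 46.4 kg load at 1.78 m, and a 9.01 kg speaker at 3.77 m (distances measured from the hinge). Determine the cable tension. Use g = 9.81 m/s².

T ≈ 1360 N

Choose the hinge as the axis so the unknown hinge reaction has zero arm there.
Beam weight: 9.56 × 9.81 = 93.78 N down at 1.935 m → arm 1.935 m, τ = 93.78 × 1.935 = 181.5 N·m clockwise.
Sack of grain: 32.8 × 9.81 = 321.8 N down at 2.8 m → arm 2.8 m, τ = 321.8 × 2.8 = 901 N·m clockwise.
Load: 46.4 × 9.81 = 455.2 N down at 1.78 m → arm 1.78 m, τ = 455.2 × 1.78 = 810.3 N·m clockwise.
Speaker: 9.01 × 9.81 = 88.39 N down at 3.77 m → arm 3.77 m, τ = 88.39 × 3.77 = 333.2 N·m clockwise.
Total clockwise load moment = 2226 N·m.
The cable tension T acts at 2.57 m; only its component perpendicular to the boom, T sinθ, produces torque. sinθ = h/√(h²+d²) = 2.12/√(2.12²+2.57²) = 0.6363.
Στ = 0 ⇒ T × 2.57 × 0.6363 = 2226 ⇒ T = 2226 / 1.635 = 1360 N.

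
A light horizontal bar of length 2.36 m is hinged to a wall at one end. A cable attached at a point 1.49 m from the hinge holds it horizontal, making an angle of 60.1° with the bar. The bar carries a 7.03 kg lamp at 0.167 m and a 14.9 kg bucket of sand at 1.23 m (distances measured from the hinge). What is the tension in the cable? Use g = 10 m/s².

Sum moments about the hinge (the unknown hinge reaction has zero arm there).
Lamp: 7.03 × 10 = 70.3 N down at 0.167 m → arm 0.167 m, τ = 70.3 × 0.167 = 11.74 N·m clockwise.
Bucket of sand: 14.9 × 10 = 149 N down at 1.23 m → arm 1.23 m, τ = 149 × 1.23 = 183.3 N·m clockwise.
Total clockwise load moment = 195 N·m.
The cable tension T acts at 1.49 m; only its component perpendicular to the bar, T sinθ, produces torque. sin 60.1° = 0.8669.
Balancing moments: T × 1.49 × 0.8669 = 195, giving T = 195 / 1.292 = 151 N.

T ≈ 151 N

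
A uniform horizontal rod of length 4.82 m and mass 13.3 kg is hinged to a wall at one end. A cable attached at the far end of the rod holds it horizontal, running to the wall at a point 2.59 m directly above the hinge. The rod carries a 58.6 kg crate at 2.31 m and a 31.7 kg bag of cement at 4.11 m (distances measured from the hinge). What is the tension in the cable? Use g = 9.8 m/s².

About the hinge:
Beam weight: 13.3 × 9.8 = 130.3 N down at 2.41 m → arm 2.41 m, τ = 130.3 × 2.41 = 314 N·m clockwise.
Crate: 58.6 × 9.8 = 574.3 N down at 2.31 m → arm 2.31 m, τ = 574.3 × 2.31 = 1327 N·m clockwise.
Bag of cement: 31.7 × 9.8 = 310.7 N down at 4.11 m → arm 4.11 m, τ = 310.7 × 4.11 = 1277 N·m clockwise.
Total clockwise load moment = 2918 N·m.
The cable tension T acts at 4.82 m; only its component perpendicular to the rod, T sinθ, produces torque. sinθ = h/√(h²+d²) = 2.59/√(2.59²+4.82²) = 0.4733.
Balancing moments: T × 4.82 × 0.4733 = 2918, giving T = 2918 / 2.281 = 1280 N.

T ≈ 1280 N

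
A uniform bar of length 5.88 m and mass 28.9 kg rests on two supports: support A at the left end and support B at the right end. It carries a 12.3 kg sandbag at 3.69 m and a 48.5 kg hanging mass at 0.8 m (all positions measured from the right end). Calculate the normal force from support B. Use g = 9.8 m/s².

R_B ≈ 597 N

Sum moments about support A (its reaction then has zero moment arm).
Beam weight: 28.9 × 9.8 = 283.2 N down at 2.94 m → arm 2.94 m, τ = 283.2 × 2.94 = 832.6 N·m clockwise.
Sandbag: 12.3 × 9.8 = 120.5 N down at 3.69 m → arm 2.19 m, τ = 120.5 × 2.19 = 263.9 N·m clockwise.
Hanging mass: 48.5 × 9.8 = 475.3 N down at 0.8 m → arm 5.08 m, τ = 475.3 × 5.08 = 2415 N·m clockwise.
Net load moment about support A = 3512 N·m clockwise.
Reaction R at support B is upward at 0 m, arm 5.88 m → moment R × 5.88 counterclockwise.
Setting net torque to zero: R × 5.88 = 3512 → R = 597 N.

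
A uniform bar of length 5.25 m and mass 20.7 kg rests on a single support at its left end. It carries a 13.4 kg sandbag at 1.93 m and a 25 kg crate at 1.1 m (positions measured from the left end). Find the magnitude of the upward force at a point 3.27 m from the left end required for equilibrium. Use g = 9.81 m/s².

F ≈ 323 N

Sum moments about the left end (the unknown pivot reaction has zero arm there).
Beam weight: 20.7 × 9.81 = 203.1 N down at 2.625 m → arm 2.625 m, τ = 203.1 × 2.625 = 533.1 N·m clockwise.
Sandbag: 13.4 × 9.81 = 131.5 N down at 1.93 m → arm 1.93 m, τ = 131.5 × 1.93 = 253.8 N·m clockwise.
Crate: 25 × 9.81 = 245.2 N down at 1.1 m → arm 1.1 m, τ = 245.2 × 1.1 = 269.7 N·m clockwise.
Net moment of the loads = 1057 N·m clockwise.
The upward force F acts at a point 3.27 m from the left end, arm 3.27 m, giving F × 3.27 counterclockwise.
Balancing moments: F × 3.27 = 1057, giving F = 1057 / 3.27 = 323 N.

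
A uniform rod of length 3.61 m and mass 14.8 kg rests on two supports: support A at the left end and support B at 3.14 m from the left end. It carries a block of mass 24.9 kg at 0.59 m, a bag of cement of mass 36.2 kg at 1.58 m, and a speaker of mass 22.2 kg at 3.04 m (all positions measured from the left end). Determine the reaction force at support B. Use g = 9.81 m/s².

Choose support A as the axis so its reaction then has zero moment arm.
Beam weight: 14.8 × 9.81 = 145.2 N down at 1.805 m → arm 1.805 m, τ = 145.2 × 1.805 = 262.1 N·m clockwise.
Block: 24.9 × 9.81 = 244.3 N down at 0.59 m → arm 0.59 m, τ = 244.3 × 0.59 = 144.1 N·m clockwise.
Bag of cement: 36.2 × 9.81 = 355.1 N down at 1.58 m → arm 1.58 m, τ = 355.1 × 1.58 = 561.1 N·m clockwise.
Speaker: 22.2 × 9.81 = 217.8 N down at 3.04 m → arm 3.04 m, τ = 217.8 × 3.04 = 662.1 N·m clockwise.
Net load moment about support A = 1629 N·m clockwise.
Reaction R at support B is upward at 3.14 m, arm 3.14 m → moment R × 3.14 counterclockwise.
For rotational equilibrium, R × 3.14 = 1629, so R = 519 N.

R_B ≈ 519 N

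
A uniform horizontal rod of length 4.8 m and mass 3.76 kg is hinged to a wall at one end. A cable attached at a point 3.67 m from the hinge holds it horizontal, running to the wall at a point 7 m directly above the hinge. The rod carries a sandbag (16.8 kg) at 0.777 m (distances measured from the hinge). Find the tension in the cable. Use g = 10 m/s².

T ≈ 67.9 N

About the hinge:
Beam weight: 3.76 × 10 = 37.6 N down at 2.4 m → arm 2.4 m, τ = 37.6 × 2.4 = 90.24 N·m clockwise.
Sandbag: 16.8 × 10 = 168 N down at 0.777 m → arm 0.777 m, τ = 168 × 0.777 = 130.5 N·m clockwise.
Total clockwise load moment = 220.7 N·m.
The cable tension T acts at 3.67 m; only its component perpendicular to the rod, T sinθ, produces torque. sinθ = h/√(h²+d²) = 7/√(7²+3.67²) = 0.8857.
For rotational equilibrium, T × 3.67 × 0.8857 = 220.7, so T = 220.7 / 3.251 = 67.9 N.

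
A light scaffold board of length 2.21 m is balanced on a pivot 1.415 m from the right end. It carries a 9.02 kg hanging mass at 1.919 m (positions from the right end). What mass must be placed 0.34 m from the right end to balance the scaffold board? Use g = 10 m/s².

m ≈ 4.23 kg

Take moments about the pivot (at 1.415 m from the right end).
Hanging mass: 9.02 × 10 = 90.2 N down at 1.919 m → arm 0.504 m, τ = 90.2 × 0.504 = 45.46 N·m counterclockwise.
Net moment of known loads = 45.46 N·m counterclockwise.
An unknown mass m at 0.34 m has arm 1.075 m; its moment is m·g·1.075 clockwise.
Balancing moments: m × 10 × 1.075 = 45.46, giving m = 45.46 / (10 × 1.075) = 4.23 kg.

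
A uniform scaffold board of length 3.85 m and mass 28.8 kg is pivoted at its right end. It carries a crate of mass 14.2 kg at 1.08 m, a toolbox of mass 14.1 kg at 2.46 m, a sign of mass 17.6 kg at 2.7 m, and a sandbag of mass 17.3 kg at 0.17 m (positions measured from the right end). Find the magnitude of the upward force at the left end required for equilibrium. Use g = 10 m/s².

Taking torques about the right end:
Beam weight: 28.8 × 10 = 288 N down at 1.925 m → arm 1.925 m, τ = 288 × 1.925 = 554.4 N·m counterclockwise.
Crate: 14.2 × 10 = 142 N down at 1.08 m → arm 1.08 m, τ = 142 × 1.08 = 153.4 N·m counterclockwise.
Toolbox: 14.1 × 10 = 141 N down at 2.46 m → arm 2.46 m, τ = 141 × 2.46 = 346.9 N·m counterclockwise.
Sign: 17.6 × 10 = 176 N down at 2.7 m → arm 2.7 m, τ = 176 × 2.7 = 475.2 N·m counterclockwise.
Sandbag: 17.3 × 10 = 173 N down at 0.17 m → arm 0.17 m, τ = 173 × 0.17 = 29.41 N·m counterclockwise.
Net moment of the loads = 1559 N·m counterclockwise.
The upward force F acts at the left end, arm 3.85 m, giving F × 3.85 clockwise.
Setting net torque to zero: F × 3.85 = 1559 → F = 1559 / 3.85 = 405 N.

F ≈ 405 N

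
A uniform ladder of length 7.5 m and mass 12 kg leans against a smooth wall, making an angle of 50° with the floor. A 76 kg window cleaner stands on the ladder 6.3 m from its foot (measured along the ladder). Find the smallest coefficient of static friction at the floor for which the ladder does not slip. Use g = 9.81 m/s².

μ_min ≈ 0.666

Take moments about the foot of the ladder.
Ladder weight 12×9.81 = 117.7 N acts at 3.75 m along the ladder; its horizontal arm is 3.75·cos50° = 2.41 m → τ = 283.7 N·m clockwise.
Window cleaner: 76×9.81 = 745.6 N at 6.3 m → arm 4.05 m → τ = 3020 N·m clockwise.
Wall normal N acts horizontally at the top; its moment arm is the height L sinθ = 7.5·sin50° = 5.745 m, counterclockwise.
Balancing moments: N × 5.745 = 3304, giving N = 575.1 N.
ΣFx = 0 ⇒ f = N_wall = 575.1 N. ΣFy = 0 ⇒ N_floor = 863.3 N.
μ_min = f / N_floor = 575.1 / 863.3 = 0.666.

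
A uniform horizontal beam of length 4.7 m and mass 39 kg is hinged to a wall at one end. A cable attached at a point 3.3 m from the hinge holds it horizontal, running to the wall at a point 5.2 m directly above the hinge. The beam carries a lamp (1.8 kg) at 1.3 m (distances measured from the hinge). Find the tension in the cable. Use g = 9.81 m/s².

Choose the hinge as the axis so the unknown hinge reaction has zero arm there.
Beam weight: 39 × 9.81 = 382.6 N down at 2.35 m → arm 2.35 m, τ = 382.6 × 2.35 = 899.1 N·m clockwise.
Lamp: 1.8 × 9.81 = 17.66 N down at 1.3 m → arm 1.3 m, τ = 17.66 × 1.3 = 22.96 N·m clockwise.
Total clockwise load moment = 922.1 N·m.
The cable tension T acts at 3.3 m; only its component perpendicular to the beam, T sinθ, produces torque. sinθ = h/√(h²+d²) = 5.2/√(5.2²+3.3²) = 0.8443.
Setting net torque to zero: T × 3.3 × 0.8443 = 922.1 → T = 922.1 / 2.786 = 331 N.

T ≈ 331 N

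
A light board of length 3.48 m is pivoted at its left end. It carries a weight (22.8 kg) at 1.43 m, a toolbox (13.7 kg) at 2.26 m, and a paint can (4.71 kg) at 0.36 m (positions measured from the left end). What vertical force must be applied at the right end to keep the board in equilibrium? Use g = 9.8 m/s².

F ≈ 184 N

About the left end:
Weight: 22.8 × 9.8 = 223.4 N down at 1.43 m → arm 1.43 m, τ = 223.4 × 1.43 = 319.5 N·m clockwise.
Toolbox: 13.7 × 9.8 = 134.3 N down at 2.26 m → arm 2.26 m, τ = 134.3 × 2.26 = 303.5 N·m clockwise.
Paint can: 4.71 × 9.8 = 46.16 N down at 0.36 m → arm 0.36 m, τ = 46.16 × 0.36 = 16.62 N·m clockwise.
Net moment of the loads = 639.6 N·m clockwise.
The upward force F acts at the right end, arm 3.48 m, giving F × 3.48 counterclockwise.
Setting net torque to zero: F × 3.48 = 639.6 → F = 639.6 / 3.48 = 184 N.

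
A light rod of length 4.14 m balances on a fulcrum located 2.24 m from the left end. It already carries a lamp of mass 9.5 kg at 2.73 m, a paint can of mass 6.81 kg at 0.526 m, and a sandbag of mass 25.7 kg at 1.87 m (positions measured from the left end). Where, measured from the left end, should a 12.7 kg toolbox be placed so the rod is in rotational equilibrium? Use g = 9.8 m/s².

x ≈ 3.54 m from the left end

Choose the fulcrum (at 2.24 m from the left end) as the axis so the support reaction has zero arm there.
Lamp: 9.5 × 9.8 = 93.1 N down at 2.73 m → arm 0.49 m, τ = 93.1 × 0.49 = 45.62 N·m clockwise.
Paint can: 6.81 × 9.8 = 66.74 N down at 0.526 m → arm 1.714 m, τ = 66.74 × 1.714 = 114.4 N·m counterclockwise.
Sandbag: 25.7 × 9.8 = 251.9 N down at 1.87 m → arm 0.37 m, τ = 251.9 × 0.37 = 93.2 N·m counterclockwise.
Net moment of existing loads = 162 N·m counterclockwise.
The toolbox weighs 12.7 × 9.8 = 124.5 N and must supply an equal clockwise moment, so its lever arm about the fulcrum is 162 / 124.5 = 1.3 m.
That puts it at 2.24 + 1.3 = 3.54 m from the left end.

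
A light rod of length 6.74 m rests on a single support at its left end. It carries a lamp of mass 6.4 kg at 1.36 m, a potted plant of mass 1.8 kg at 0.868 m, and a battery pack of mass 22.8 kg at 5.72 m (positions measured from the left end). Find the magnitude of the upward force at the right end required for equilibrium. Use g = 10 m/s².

F ≈ 209 N

Taking torques about the left end:
Lamp: 6.4 × 10 = 64 N down at 1.36 m → arm 1.36 m, τ = 64 × 1.36 = 87.04 N·m clockwise.
Potted plant: 1.8 × 10 = 18 N down at 0.868 m → arm 0.868 m, τ = 18 × 0.868 = 15.62 N·m clockwise.
Battery pack: 22.8 × 10 = 228 N down at 5.72 m → arm 5.72 m, τ = 228 × 5.72 = 1304 N·m clockwise.
Net moment of the loads = 1407 N·m clockwise.
The upward force F acts at the right end, arm 6.74 m, giving F × 6.74 counterclockwise.
Balancing moments: F × 6.74 = 1407, giving F = 1407 / 6.74 = 209 N.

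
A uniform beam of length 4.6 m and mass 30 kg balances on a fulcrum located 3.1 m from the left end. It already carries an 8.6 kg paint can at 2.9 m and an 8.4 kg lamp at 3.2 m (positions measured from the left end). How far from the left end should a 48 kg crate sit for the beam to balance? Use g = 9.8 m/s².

x ≈ 3.62 m from the left end

Taking torques about the fulcrum (at 3.1 m from the left end):
Beam weight: 30 × 9.8 = 294 N down at 2.3 m → arm 0.8 m, τ = 294 × 0.8 = 235.2 N·m counterclockwise.
Paint can: 8.6 × 9.8 = 84.28 N down at 2.9 m → arm 0.2 m, τ = 84.28 × 0.2 = 16.86 N·m counterclockwise.
Lamp: 8.4 × 9.8 = 82.32 N down at 3.2 m → arm 0.1 m, τ = 82.32 × 0.1 = 8.232 N·m clockwise.
Net moment of existing loads = 243.8 N·m counterclockwise.
The crate weighs 48 × 9.8 = 470.4 N and must supply an equal clockwise moment, so its lever arm about the fulcrum is 243.8 / 470.4 = 0.518 m.
That puts it at 3.1 + 0.518 = 3.62 m from the left end.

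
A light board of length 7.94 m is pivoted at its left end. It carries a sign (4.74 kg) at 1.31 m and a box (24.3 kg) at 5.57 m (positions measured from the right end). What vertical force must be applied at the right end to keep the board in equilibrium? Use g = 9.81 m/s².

Choose the left end as the axis so the unknown pivot reaction has zero arm there.
Sign: 4.74 × 9.81 = 46.5 N down at 1.31 m → arm 6.63 m, τ = 46.5 × 6.63 = 308.3 N·m clockwise.
Box: 24.3 × 9.81 = 238.4 N down at 5.57 m → arm 2.37 m, τ = 238.4 × 2.37 = 565 N·m clockwise.
Net moment of the loads = 873.3 N·m clockwise.
The upward force F acts at the right end, arm 7.94 m, giving F × 7.94 counterclockwise.
For rotational equilibrium, F × 7.94 = 873.3, so F = 873.3 / 7.94 = 110 N.

F ≈ 110 N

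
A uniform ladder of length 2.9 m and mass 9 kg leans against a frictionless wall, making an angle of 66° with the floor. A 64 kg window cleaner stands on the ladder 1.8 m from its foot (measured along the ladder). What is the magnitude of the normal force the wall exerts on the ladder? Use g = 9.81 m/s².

Sum moments about the foot of the ladder (the floor normal and friction both act there and drop out).
Ladder weight 9×9.81 = 88.29 N acts at 1.45 m along the ladder; its horizontal arm is 1.45·cos66° = 0.5898 m → τ = 52.07 N·m clockwise.
Window cleaner: 64×9.81 = 627.8 N at 1.8 m → arm 0.7321 m → τ = 459.6 N·m clockwise.
Wall normal N acts horizontally at the top; its moment arm is the height L sinθ = 2.9·sin66° = 2.649 m, counterclockwise.
For rotational equilibrium, N × 2.649 = 511.7, so N = 193 N.

N_wall ≈ 193 N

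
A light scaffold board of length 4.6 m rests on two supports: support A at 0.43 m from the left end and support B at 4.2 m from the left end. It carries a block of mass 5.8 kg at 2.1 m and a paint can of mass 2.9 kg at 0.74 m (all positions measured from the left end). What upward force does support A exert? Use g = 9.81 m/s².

Taking torques about support B:
Block: 5.8 × 9.81 = 56.9 N down at 2.1 m → arm 2.1 m, τ = 56.9 × 2.1 = 119.5 N·m counterclockwise.
Paint can: 2.9 × 9.81 = 28.45 N down at 0.74 m → arm 3.46 m, τ = 28.45 × 3.46 = 98.44 N·m counterclockwise.
Net load moment about support B = 217.9 N·m counterclockwise.
Reaction R at support A is upward at 0.43 m, arm 3.77 m → moment R × 3.77 clockwise.
Στ = 0 ⇒ R × 3.77 = 217.9 ⇒ R = 57.8 N.

R_A ≈ 57.8 N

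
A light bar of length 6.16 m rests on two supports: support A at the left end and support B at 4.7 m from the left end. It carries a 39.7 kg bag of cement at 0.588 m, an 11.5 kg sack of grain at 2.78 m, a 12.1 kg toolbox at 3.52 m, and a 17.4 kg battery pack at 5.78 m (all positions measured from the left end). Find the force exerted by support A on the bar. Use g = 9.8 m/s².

Taking torques about support B:
Bag of cement: 39.7 × 9.8 = 389.1 N down at 0.588 m → arm 4.112 m, τ = 389.1 × 4.112 = 1600 N·m counterclockwise.
Sack of grain: 11.5 × 9.8 = 112.7 N down at 2.78 m → arm 1.92 m, τ = 112.7 × 1.92 = 216.4 N·m counterclockwise.
Toolbox: 12.1 × 9.8 = 118.6 N down at 3.52 m → arm 1.18 m, τ = 118.6 × 1.18 = 139.9 N·m counterclockwise.
Battery pack: 17.4 × 9.8 = 170.5 N down at 5.78 m → arm 1.08 m, τ = 170.5 × 1.08 = 184.1 N·m clockwise.
Net load moment about support B = 1772 N·m counterclockwise.
Reaction R at support A is upward at 0 m, arm 4.7 m → moment R × 4.7 clockwise.
Στ = 0 ⇒ R × 4.7 = 1772 ⇒ R = 377 N.

R_A ≈ 377 N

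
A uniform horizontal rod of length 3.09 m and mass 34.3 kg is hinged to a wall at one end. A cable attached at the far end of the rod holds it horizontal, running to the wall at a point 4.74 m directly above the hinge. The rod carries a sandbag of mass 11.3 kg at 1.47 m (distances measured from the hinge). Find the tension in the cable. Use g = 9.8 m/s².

Sum moments about the hinge (the unknown hinge reaction has zero arm there).
Beam weight: 34.3 × 9.8 = 336.1 N down at 1.545 m → arm 1.545 m, τ = 336.1 × 1.545 = 519.3 N·m clockwise.
Sandbag: 11.3 × 9.8 = 110.7 N down at 1.47 m → arm 1.47 m, τ = 110.7 × 1.47 = 162.7 N·m clockwise.
Total clockwise load moment = 682 N·m.
The cable tension T acts at 3.09 m; only its component perpendicular to the rod, T sinθ, produces torque. sinθ = h/√(h²+d²) = 4.74/√(4.74²+3.09²) = 0.8377.
Setting net torque to zero: T × 3.09 × 0.8377 = 682 → T = 682 / 2.588 = 264 N.

T ≈ 264 N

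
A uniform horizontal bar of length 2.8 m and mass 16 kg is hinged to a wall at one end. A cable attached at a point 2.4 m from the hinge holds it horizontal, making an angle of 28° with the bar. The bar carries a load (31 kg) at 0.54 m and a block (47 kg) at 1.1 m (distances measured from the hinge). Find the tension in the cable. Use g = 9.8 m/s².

T ≈ 790 N

About the hinge:
Beam weight: 16 × 9.8 = 156.8 N down at 1.4 m → arm 1.4 m, τ = 156.8 × 1.4 = 219.5 N·m clockwise.
Load: 31 × 9.8 = 303.8 N down at 0.54 m → arm 0.54 m, τ = 303.8 × 0.54 = 164.1 N·m clockwise.
Block: 47 × 9.8 = 460.6 N down at 1.1 m → arm 1.1 m, τ = 460.6 × 1.1 = 506.7 N·m clockwise.
Total clockwise load moment = 890.3 N·m.
The cable tension T acts at 2.4 m; only its component perpendicular to the bar, T sinθ, produces torque. sin 28° = 0.4695.
Balancing moments: T × 2.4 × 0.4695 = 890.3, giving T = 890.3 / 1.127 = 790 N.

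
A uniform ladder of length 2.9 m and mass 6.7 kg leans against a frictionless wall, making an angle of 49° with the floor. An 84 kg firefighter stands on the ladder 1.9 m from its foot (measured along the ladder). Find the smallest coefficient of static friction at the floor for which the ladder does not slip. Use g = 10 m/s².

Taking torques about the foot of the ladder:
Ladder weight 6.7×10 = 67 N acts at 1.45 m along the ladder; its horizontal arm is 1.45·cos49° = 0.9513 m → τ = 63.74 N·m clockwise.
Firefighter: 84×10 = 840 N at 1.9 m → arm 1.247 m → τ = 1047 N·m clockwise.
Wall normal N acts horizontally at the top; its moment arm is the height L sinθ = 2.9·sin49° = 2.189 m, counterclockwise.
For rotational equilibrium, N × 2.189 = 1111, so N = 507.5 N.
ΣFx = 0 ⇒ f = N_wall = 507.5 N. ΣFy = 0 ⇒ N_floor = 907 N.
μ_min = f / N_floor = 507.5 / 907 = 0.56.

μ_min ≈ 0.56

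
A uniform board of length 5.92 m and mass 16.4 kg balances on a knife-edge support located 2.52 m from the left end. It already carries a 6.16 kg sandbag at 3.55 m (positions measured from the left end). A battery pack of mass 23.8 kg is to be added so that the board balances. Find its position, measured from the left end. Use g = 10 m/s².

x ≈ 1.95 m from the left end

Choose the knife-edge support (at 2.52 m from the left end) as the axis so the support reaction has zero arm there.
Beam weight: 16.4 × 10 = 164 N down at 2.96 m → arm 0.44 m, τ = 164 × 0.44 = 72.16 N·m clockwise.
Sandbag: 6.16 × 10 = 61.6 N down at 3.55 m → arm 1.03 m, τ = 61.6 × 1.03 = 63.45 N·m clockwise.
Net moment of existing loads = 135.6 N·m clockwise.
The battery pack weighs 23.8 × 10 = 238 N and must supply an equal counterclockwise moment, so its lever arm about the knife-edge support is 135.6 / 238 = 0.57 m.
That puts it at 2.52 − 0.57 = 1.95 m from the left end.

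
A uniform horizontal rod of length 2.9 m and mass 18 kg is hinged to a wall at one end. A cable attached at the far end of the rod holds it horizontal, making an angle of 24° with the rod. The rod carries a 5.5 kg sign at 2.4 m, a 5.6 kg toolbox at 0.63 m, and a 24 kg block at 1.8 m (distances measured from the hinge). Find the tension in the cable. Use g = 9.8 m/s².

Take moments about the hinge.
Beam weight: 18 × 9.8 = 176.4 N down at 1.45 m → arm 1.45 m, τ = 176.4 × 1.45 = 255.8 N·m clockwise.
Sign: 5.5 × 9.8 = 53.9 N down at 2.4 m → arm 2.4 m, τ = 53.9 × 2.4 = 129.4 N·m clockwise.
Toolbox: 5.6 × 9.8 = 54.88 N down at 0.63 m → arm 0.63 m, τ = 54.88 × 0.63 = 34.57 N·m clockwise.
Block: 24 × 9.8 = 235.2 N down at 1.8 m → arm 1.8 m, τ = 235.2 × 1.8 = 423.4 N·m clockwise.
Total clockwise load moment = 843.2 N·m.
The cable tension T acts at 2.9 m; only its component perpendicular to the rod, T sinθ, produces torque. sin 24° = 0.4067.
Στ = 0 ⇒ T × 2.9 × 0.4067 = 843.2 ⇒ T = 843.2 / 1.179 = 715 N.

T ≈ 715 N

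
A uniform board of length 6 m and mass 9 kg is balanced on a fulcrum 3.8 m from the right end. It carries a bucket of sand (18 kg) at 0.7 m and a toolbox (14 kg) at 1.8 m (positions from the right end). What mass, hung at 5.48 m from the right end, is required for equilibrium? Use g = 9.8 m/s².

m ≈ 54.2 kg

Choose the fulcrum (at 3.8 m from the right end) as the axis so the support reaction has zero arm there.
Beam weight: 9 × 9.8 = 88.2 N down at 3 m → arm 0.8 m, τ = 88.2 × 0.8 = 70.56 N·m clockwise.
Bucket of sand: 18 × 9.8 = 176.4 N down at 0.7 m → arm 3.1 m, τ = 176.4 × 3.1 = 546.8 N·m clockwise.
Toolbox: 14 × 9.8 = 137.2 N down at 1.8 m → arm 2 m, τ = 137.2 × 2 = 274.4 N·m clockwise.
Net moment of known loads = 891.8 N·m clockwise.
An unknown mass m at 5.48 m has arm 1.68 m; its moment is m·g·1.68 counterclockwise.
Στ = 0 ⇒ m × 9.8 × 1.68 = 891.8 ⇒ m = 891.8 / (9.8 × 1.68) = 54.2 kg.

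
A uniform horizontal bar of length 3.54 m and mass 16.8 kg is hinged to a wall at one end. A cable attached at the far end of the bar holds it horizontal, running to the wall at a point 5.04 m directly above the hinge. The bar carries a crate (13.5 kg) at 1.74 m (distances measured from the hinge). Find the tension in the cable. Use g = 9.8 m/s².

T ≈ 180 N

Taking torques about the hinge:
Beam weight: 16.8 × 9.8 = 164.6 N down at 1.77 m → arm 1.77 m, τ = 164.6 × 1.77 = 291.3 N·m clockwise.
Crate: 13.5 × 9.8 = 132.3 N down at 1.74 m → arm 1.74 m, τ = 132.3 × 1.74 = 230.2 N·m clockwise.
Total clockwise load moment = 521.5 N·m.
The cable tension T acts at 3.54 m; only its component perpendicular to the bar, T sinθ, produces torque. sinθ = h/√(h²+d²) = 5.04/√(5.04²+3.54²) = 0.8183.
Στ = 0 ⇒ T × 3.54 × 0.8183 = 521.5 ⇒ T = 521.5 / 2.897 = 180 N.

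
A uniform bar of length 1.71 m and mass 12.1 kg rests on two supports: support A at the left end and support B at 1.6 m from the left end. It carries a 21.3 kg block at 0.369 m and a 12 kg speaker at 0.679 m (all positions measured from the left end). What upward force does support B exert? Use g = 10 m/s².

R_B ≈ 165 N

Take moments about support A.
Beam weight: 12.1 × 10 = 121 N down at 0.855 m → arm 0.855 m, τ = 121 × 0.855 = 103.5 N·m clockwise.
Block: 21.3 × 10 = 213 N down at 0.369 m → arm 0.369 m, τ = 213 × 0.369 = 78.6 N·m clockwise.
Speaker: 12 × 10 = 120 N down at 0.679 m → arm 0.679 m, τ = 120 × 0.679 = 81.48 N·m clockwise.
Net load moment about support A = 263.6 N·m clockwise.
Reaction R at support B is upward at 1.6 m, arm 1.6 m → moment R × 1.6 counterclockwise.
For rotational equilibrium, R × 1.6 = 263.6, so R = 165 N.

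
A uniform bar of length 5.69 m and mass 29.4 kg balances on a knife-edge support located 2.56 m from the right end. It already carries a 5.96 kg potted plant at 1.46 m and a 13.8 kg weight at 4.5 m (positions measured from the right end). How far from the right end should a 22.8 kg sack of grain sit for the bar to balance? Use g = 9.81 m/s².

x ≈ 1.31 m from the right end

Take moments about the knife-edge support (at 2.56 m from the right end).
Beam weight: 29.4 × 9.81 = 288.4 N down at 2.845 m → arm 0.285 m, τ = 288.4 × 0.285 = 82.19 N·m counterclockwise.
Potted plant: 5.96 × 9.81 = 58.47 N down at 1.46 m → arm 1.1 m, τ = 58.47 × 1.1 = 64.32 N·m clockwise.
Weight: 13.8 × 9.81 = 135.4 N down at 4.5 m → arm 1.94 m, τ = 135.4 × 1.94 = 262.7 N·m counterclockwise.
Net moment of existing loads = 280.6 N·m counterclockwise.
The sack of grain weighs 22.8 × 9.81 = 223.7 N and must supply an equal clockwise moment, so its lever arm about the knife-edge support is 280.6 / 223.7 = 1.25 m.
That puts it at 2.56 − 1.25 = 1.31 m from the right end.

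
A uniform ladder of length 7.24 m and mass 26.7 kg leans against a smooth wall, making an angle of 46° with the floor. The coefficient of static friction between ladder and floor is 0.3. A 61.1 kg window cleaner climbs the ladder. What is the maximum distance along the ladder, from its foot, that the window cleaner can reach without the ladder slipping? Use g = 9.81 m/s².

d ≈ 1.65 m

Taking torques about the foot of the ladder:
Ladder weight 26.7×9.81 = 261.9 N acts at 3.62 m along the ladder; its horizontal arm is 3.62·cos46° = 2.515 m → τ = 658.7 N·m clockwise.
Window cleaner weight 61.1×9.81 = 599.4 N at distance d → arm d·cos46° → τ = 599.4·d·0.6947 clockwise.
Wall normal N at the top has arm L sinθ = 5.208 m counterclockwise, so Στ = 0 gives N·5.208 = 658.7 + 416.4·d.
ΣFy = 0 ⇒ N_floor = 861.3 N, so the maximum friction is μ_s·N_floor = 0.3×861.3 = 258.4 N. ΣFx = 0 ⇒ N_wall = f, so at the slipping point N = 258.4 N.
Substituting: 258.4×5.208 = 658.7 + 416.4·d ⇒ d = (1346 − 658.7) / 416.4 = 1.65 m.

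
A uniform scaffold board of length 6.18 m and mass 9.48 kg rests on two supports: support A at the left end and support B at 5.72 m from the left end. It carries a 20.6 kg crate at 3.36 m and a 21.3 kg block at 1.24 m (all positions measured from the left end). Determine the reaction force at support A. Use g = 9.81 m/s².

R_A ≈ 290 N

Choose support B as the axis so its reaction then has zero moment arm.
Beam weight: 9.48 × 9.81 = 93 N down at 3.09 m → arm 2.63 m, τ = 93 × 2.63 = 244.6 N·m counterclockwise.
Crate: 20.6 × 9.81 = 202.1 N down at 3.36 m → arm 2.36 m, τ = 202.1 × 2.36 = 477 N·m counterclockwise.
Block: 21.3 × 9.81 = 209 N down at 1.24 m → arm 4.48 m, τ = 209 × 4.48 = 936.3 N·m counterclockwise.
Net load moment about support B = 1658 N·m counterclockwise.
Reaction R at support A is upward at 0 m, arm 5.72 m → moment R × 5.72 clockwise.
For rotational equilibrium, R × 5.72 = 1658, so R = 290 N.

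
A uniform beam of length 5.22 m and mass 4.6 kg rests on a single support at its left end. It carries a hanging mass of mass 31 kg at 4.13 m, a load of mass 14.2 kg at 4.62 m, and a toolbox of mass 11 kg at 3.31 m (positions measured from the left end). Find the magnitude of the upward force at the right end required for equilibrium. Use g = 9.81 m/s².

F ≈ 455 N

Sum moments about the left end (the unknown pivot reaction has zero arm there).
Beam weight: 4.6 × 9.81 = 45.13 N down at 2.61 m → arm 2.61 m, τ = 45.13 × 2.61 = 117.8 N·m clockwise.
Hanging mass: 31 × 9.81 = 304.1 N down at 4.13 m → arm 4.13 m, τ = 304.1 × 4.13 = 1256 N·m clockwise.
Load: 14.2 × 9.81 = 139.3 N down at 4.62 m → arm 4.62 m, τ = 139.3 × 4.62 = 643.6 N·m clockwise.
Toolbox: 11 × 9.81 = 107.9 N down at 3.31 m → arm 3.31 m, τ = 107.9 × 3.31 = 357.1 N·m clockwise.
Net moment of the loads = 2374 N·m clockwise.
The upward force F acts at the right end, arm 5.22 m, giving F × 5.22 counterclockwise.
For rotational equilibrium, F × 5.22 = 2374, so F = 2374 / 5.22 = 455 N.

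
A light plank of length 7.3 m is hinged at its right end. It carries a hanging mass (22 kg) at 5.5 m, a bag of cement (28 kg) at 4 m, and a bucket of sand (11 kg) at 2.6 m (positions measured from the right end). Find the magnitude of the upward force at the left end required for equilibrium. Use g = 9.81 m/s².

F ≈ 352 N

Take moments about the right end.
Hanging mass: 22 × 9.81 = 215.8 N down at 5.5 m → arm 5.5 m, τ = 215.8 × 5.5 = 1187 N·m counterclockwise.
Bag of cement: 28 × 9.81 = 274.7 N down at 4 m → arm 4 m, τ = 274.7 × 4 = 1099 N·m counterclockwise.
Bucket of sand: 11 × 9.81 = 107.9 N down at 2.6 m → arm 2.6 m, τ = 107.9 × 2.6 = 280.5 N·m counterclockwise.
Net moment of the loads = 2566 N·m counterclockwise.
The upward force F acts at the left end, arm 7.3 m, giving F × 7.3 clockwise.
For rotational equilibrium, F × 7.3 = 2566, so F = 2566 / 7.3 = 352 N.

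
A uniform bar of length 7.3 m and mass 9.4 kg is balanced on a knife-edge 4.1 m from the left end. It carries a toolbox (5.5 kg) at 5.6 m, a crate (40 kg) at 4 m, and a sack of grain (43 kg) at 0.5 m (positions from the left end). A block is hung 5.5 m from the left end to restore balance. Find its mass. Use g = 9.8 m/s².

Sum moments about the knife-edge (at 4.1 m from the left end) (the support reaction has zero arm there).
Beam weight: 9.4 × 9.8 = 92.12 N down at 3.65 m → arm 0.45 m, τ = 92.12 × 0.45 = 41.45 N·m counterclockwise.
Toolbox: 5.5 × 9.8 = 53.9 N down at 5.6 m → arm 1.5 m, τ = 53.9 × 1.5 = 80.85 N·m clockwise.
Crate: 40 × 9.8 = 392 N down at 4 m → arm 0.1 m, τ = 392 × 0.1 = 39.2 N·m counterclockwise.
Sack of grain: 43 × 9.8 = 421.4 N down at 0.5 m → arm 3.6 m, τ = 421.4 × 3.6 = 1517 N·m counterclockwise.
Net moment of known loads = 1517 N·m counterclockwise.
An unknown mass m at 5.5 m has arm 1.4 m; its moment is m·g·1.4 clockwise.
For rotational equilibrium, m × 9.8 × 1.4 = 1517, so m = 1517 / (9.8 × 1.4) = 111 kg.

m ≈ 111 kg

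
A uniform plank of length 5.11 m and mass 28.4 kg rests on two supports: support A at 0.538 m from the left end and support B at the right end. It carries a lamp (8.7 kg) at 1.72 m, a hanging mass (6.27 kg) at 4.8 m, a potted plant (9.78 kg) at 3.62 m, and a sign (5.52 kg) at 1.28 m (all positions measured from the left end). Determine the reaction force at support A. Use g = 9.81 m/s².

Taking torques about support B:
Beam weight: 28.4 × 9.81 = 278.6 N down at 2.555 m → arm 2.555 m, τ = 278.6 × 2.555 = 711.8 N·m counterclockwise.
Lamp: 8.7 × 9.81 = 85.35 N down at 1.72 m → arm 3.39 m, τ = 85.35 × 3.39 = 289.3 N·m counterclockwise.
Hanging mass: 6.27 × 9.81 = 61.51 N down at 4.8 m → arm 0.31 m, τ = 61.51 × 0.31 = 19.07 N·m counterclockwise.
Potted plant: 9.78 × 9.81 = 95.94 N down at 3.62 m → arm 1.49 m, τ = 95.94 × 1.49 = 143 N·m counterclockwise.
Sign: 5.52 × 9.81 = 54.15 N down at 1.28 m → arm 3.83 m, τ = 54.15 × 3.83 = 207.4 N·m counterclockwise.
Net load moment about support B = 1371 N·m counterclockwise.
Reaction R at support A is upward at 0.538 m, arm 4.572 m → moment R × 4.572 clockwise.
For rotational equilibrium, R × 4.572 = 1371, so R = 300 N.

R_A ≈ 300 N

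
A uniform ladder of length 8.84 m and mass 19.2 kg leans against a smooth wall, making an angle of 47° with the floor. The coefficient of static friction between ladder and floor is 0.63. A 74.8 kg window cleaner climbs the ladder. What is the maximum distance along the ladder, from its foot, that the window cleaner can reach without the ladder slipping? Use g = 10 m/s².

Choose the foot of the ladder as the axis so the floor normal and friction both act there and drop out.
Ladder weight 19.2×10 = 192 N acts at 4.42 m along the ladder; its horizontal arm is 4.42·cos47° = 3.014 m → τ = 578.7 N·m clockwise.
Window cleaner weight 74.8×10 = 748 N at distance d → arm d·cos47° → τ = 748·d·0.682 clockwise.
Wall normal N at the top has arm L sinθ = 6.465 m counterclockwise, so Στ = 0 gives N·6.465 = 578.7 + 510.1·d.
ΣFy = 0 ⇒ N_floor = 940 N, so the maximum friction is μ_s·N_floor = 0.63×940 = 592.2 N. ΣFx = 0 ⇒ N_wall = f, so at the slipping point N = 592.2 N.
Substituting: 592.2×6.465 = 578.7 + 510.1·d ⇒ d = (3829 − 578.7) / 510.1 = 6.37 m.

d ≈ 6.37 m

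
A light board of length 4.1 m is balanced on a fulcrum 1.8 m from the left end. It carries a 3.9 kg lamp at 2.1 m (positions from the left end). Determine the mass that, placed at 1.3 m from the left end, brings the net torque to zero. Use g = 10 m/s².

Take moments about the fulcrum (at 1.8 m from the left end).
Lamp: 3.9 × 10 = 39 N down at 2.1 m → arm 0.3 m, τ = 39 × 0.3 = 11.7 N·m clockwise.
Net moment of known loads = 11.7 N·m clockwise.
An unknown mass m at 1.3 m has arm 0.5 m; its moment is m·g·0.5 counterclockwise.
Balancing moments: m × 10 × 0.5 = 11.7, giving m = 11.7 / (10 × 0.5) = 2.34 kg.

m ≈ 2.34 kg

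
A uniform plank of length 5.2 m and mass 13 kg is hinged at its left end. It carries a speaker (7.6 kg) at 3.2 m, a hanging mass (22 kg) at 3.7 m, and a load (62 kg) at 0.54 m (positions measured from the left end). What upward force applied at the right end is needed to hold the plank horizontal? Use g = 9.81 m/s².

F ≈ 326 N

Taking torques about the left end:
Beam weight: 13 × 9.81 = 127.5 N down at 2.6 m → arm 2.6 m, τ = 127.5 × 2.6 = 331.5 N·m clockwise.
Speaker: 7.6 × 9.81 = 74.56 N down at 3.2 m → arm 3.2 m, τ = 74.56 × 3.2 = 238.6 N·m clockwise.
Hanging mass: 22 × 9.81 = 215.8 N down at 3.7 m → arm 3.7 m, τ = 215.8 × 3.7 = 798.5 N·m clockwise.
Load: 62 × 9.81 = 608.2 N down at 0.54 m → arm 0.54 m, τ = 608.2 × 0.54 = 328.4 N·m clockwise.
Net moment of the loads = 1697 N·m clockwise.
The upward force F acts at the right end, arm 5.2 m, giving F × 5.2 counterclockwise.
Setting net torque to zero: F × 5.2 = 1697 → F = 1697 / 5.2 = 326 N.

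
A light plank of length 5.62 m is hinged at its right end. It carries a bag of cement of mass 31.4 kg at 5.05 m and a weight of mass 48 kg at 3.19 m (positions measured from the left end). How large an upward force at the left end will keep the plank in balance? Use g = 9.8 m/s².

Sum moments about the right end (the unknown pivot reaction has zero arm there).
Bag of cement: 31.4 × 9.8 = 307.7 N down at 5.05 m → arm 0.57 m, τ = 307.7 × 0.57 = 175.4 N·m counterclockwise.
Weight: 48 × 9.8 = 470.4 N down at 3.19 m → arm 2.43 m, τ = 470.4 × 2.43 = 1143 N·m counterclockwise.
Net moment of the loads = 1318 N·m counterclockwise.
The upward force F acts at the left end, arm 5.62 m, giving F × 5.62 clockwise.
Setting net torque to zero: F × 5.62 = 1318 → F = 1318 / 5.62 = 235 N.

F ≈ 235 N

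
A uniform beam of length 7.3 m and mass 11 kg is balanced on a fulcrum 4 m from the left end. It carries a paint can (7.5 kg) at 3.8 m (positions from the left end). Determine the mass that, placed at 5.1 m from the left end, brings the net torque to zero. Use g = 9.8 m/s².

About the fulcrum (at 4 m from the left end):
Beam weight: 11 × 9.8 = 107.8 N down at 3.65 m → arm 0.35 m, τ = 107.8 × 0.35 = 37.73 N·m counterclockwise.
Paint can: 7.5 × 9.8 = 73.5 N down at 3.8 m → arm 0.2 m, τ = 73.5 × 0.2 = 14.7 N·m counterclockwise.
Net moment of known loads = 52.43 N·m counterclockwise.
An unknown mass m at 5.1 m has arm 1.1 m; its moment is m·g·1.1 clockwise.
Στ = 0 ⇒ m × 9.8 × 1.1 = 52.43 ⇒ m = 52.43 / (9.8 × 1.1) = 4.86 kg.

m ≈ 4.86 kg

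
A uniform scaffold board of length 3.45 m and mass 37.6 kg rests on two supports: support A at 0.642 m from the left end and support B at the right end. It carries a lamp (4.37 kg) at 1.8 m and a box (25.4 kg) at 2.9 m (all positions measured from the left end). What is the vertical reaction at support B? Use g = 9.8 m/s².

Taking torques about support A:
Beam weight: 37.6 × 9.8 = 368.5 N down at 1.725 m → arm 1.083 m, τ = 368.5 × 1.083 = 399.1 N·m clockwise.
Lamp: 4.37 × 9.8 = 42.83 N down at 1.8 m → arm 1.158 m, τ = 42.83 × 1.158 = 49.6 N·m clockwise.
Box: 25.4 × 9.8 = 248.9 N down at 2.9 m → arm 2.258 m, τ = 248.9 × 2.258 = 562 N·m clockwise.
Net load moment about support A = 1011 N·m clockwise.
Reaction R at support B is upward at 3.45 m, arm 2.808 m → moment R × 2.808 counterclockwise.
Στ = 0 ⇒ R × 2.808 = 1011 ⇒ R = 360 N.

R_B ≈ 360 N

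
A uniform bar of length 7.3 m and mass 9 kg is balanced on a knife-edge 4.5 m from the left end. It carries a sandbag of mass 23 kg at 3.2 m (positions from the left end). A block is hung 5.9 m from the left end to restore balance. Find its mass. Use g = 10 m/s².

m ≈ 26.8 kg

Choose the knife-edge (at 4.5 m from the left end) as the axis so the support reaction has zero arm there.
Beam weight: 9 × 10 = 90 N down at 3.65 m → arm 0.85 m, τ = 90 × 0.85 = 76.5 N·m counterclockwise.
Sandbag: 23 × 10 = 230 N down at 3.2 m → arm 1.3 m, τ = 230 × 1.3 = 299 N·m counterclockwise.
Net moment of known loads = 375.5 N·m counterclockwise.
An unknown mass m at 5.9 m has arm 1.4 m; its moment is m·g·1.4 clockwise.
Στ = 0 ⇒ m × 10 × 1.4 = 375.5 ⇒ m = 375.5 / (10 × 1.4) = 26.8 kg.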